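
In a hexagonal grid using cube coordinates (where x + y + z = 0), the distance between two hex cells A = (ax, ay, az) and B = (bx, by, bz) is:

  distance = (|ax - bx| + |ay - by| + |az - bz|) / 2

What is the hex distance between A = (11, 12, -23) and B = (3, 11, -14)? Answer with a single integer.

|ax - bx| = |11 - 3| = 8
|ay - by| = |12 - 11| = 1
|az - bz| = |-23 - (-14)| = 9
distance = (8 + 1 + 9) / 2 = 18 / 2 = 9

Answer: 9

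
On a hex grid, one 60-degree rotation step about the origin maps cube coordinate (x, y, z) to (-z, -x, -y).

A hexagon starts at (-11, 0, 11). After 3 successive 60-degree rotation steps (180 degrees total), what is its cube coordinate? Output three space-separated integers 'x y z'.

Answer: 11 0 -11

Derivation:
Start: (-11, 0, 11)
Step 1: (-11, 0, 11) -> (-(11), -(-11), -(0)) = (-11, 11, 0)
Step 2: (-11, 11, 0) -> (-(0), -(-11), -(11)) = (0, 11, -11)
Step 3: (0, 11, -11) -> (-(-11), -(0), -(11)) = (11, 0, -11)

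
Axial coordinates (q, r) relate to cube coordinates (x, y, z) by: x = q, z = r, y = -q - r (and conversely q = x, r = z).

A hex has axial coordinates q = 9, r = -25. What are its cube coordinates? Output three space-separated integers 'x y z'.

Answer: 9 16 -25

Derivation:
x = q = 9
z = r = -25
y = -x - z = -(9) - (-25) = 16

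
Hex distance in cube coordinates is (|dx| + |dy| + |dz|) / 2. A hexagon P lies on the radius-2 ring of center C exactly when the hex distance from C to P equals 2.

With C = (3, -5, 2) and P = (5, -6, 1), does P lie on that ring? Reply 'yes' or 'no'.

Answer: yes

Derivation:
|px - cx| = |5 - 3| = 2
|py - cy| = |-6 - (-5)| = 1
|pz - cz| = |1 - 2| = 1
distance = (2+1+1)/2 = 4/2 = 2
radius = 2; distance == radius -> yes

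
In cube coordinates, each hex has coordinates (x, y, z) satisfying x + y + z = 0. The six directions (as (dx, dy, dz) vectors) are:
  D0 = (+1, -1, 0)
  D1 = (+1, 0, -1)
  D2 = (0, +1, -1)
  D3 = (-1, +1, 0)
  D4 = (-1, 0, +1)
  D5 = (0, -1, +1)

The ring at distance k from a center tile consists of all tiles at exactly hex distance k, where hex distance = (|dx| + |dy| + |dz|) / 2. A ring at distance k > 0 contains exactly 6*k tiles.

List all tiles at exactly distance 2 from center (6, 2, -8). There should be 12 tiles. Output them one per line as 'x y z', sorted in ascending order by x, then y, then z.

Answer: 4 2 -6
4 3 -7
4 4 -8
5 1 -6
5 4 -9
6 0 -6
6 4 -10
7 0 -7
7 3 -10
8 0 -8
8 1 -9
8 2 -10

Derivation:
Walk ring at distance 2 from (6, 2, -8):
Start at center + D4*2 = (4, 2, -6)
  hex 0: (4, 2, -6)
  hex 1: (5, 1, -6)
  hex 2: (6, 0, -6)
  hex 3: (7, 0, -7)
  hex 4: (8, 0, -8)
  hex 5: (8, 1, -9)
  hex 6: (8, 2, -10)
  hex 7: (7, 3, -10)
  hex 8: (6, 4, -10)
  hex 9: (5, 4, -9)
  hex 10: (4, 4, -8)
  hex 11: (4, 3, -7)
Sorted: 12 hexes.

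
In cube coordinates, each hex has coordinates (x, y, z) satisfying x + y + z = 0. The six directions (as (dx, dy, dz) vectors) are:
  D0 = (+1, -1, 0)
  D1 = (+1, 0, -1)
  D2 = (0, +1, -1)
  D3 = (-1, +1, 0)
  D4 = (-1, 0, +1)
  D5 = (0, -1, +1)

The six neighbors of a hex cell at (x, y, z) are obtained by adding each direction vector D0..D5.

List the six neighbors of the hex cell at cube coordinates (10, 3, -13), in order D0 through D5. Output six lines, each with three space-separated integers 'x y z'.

Center: (10, 3, -13). Add each direction:
  D0: (10, 3, -13) + (1, -1, 0) = (11, 2, -13)
  D1: (10, 3, -13) + (1, 0, -1) = (11, 3, -14)
  D2: (10, 3, -13) + (0, 1, -1) = (10, 4, -14)
  D3: (10, 3, -13) + (-1, 1, 0) = (9, 4, -13)
  D4: (10, 3, -13) + (-1, 0, 1) = (9, 3, -12)
  D5: (10, 3, -13) + (0, -1, 1) = (10, 2, -12)

Answer: 11 2 -13
11 3 -14
10 4 -14
9 4 -13
9 3 -12
10 2 -12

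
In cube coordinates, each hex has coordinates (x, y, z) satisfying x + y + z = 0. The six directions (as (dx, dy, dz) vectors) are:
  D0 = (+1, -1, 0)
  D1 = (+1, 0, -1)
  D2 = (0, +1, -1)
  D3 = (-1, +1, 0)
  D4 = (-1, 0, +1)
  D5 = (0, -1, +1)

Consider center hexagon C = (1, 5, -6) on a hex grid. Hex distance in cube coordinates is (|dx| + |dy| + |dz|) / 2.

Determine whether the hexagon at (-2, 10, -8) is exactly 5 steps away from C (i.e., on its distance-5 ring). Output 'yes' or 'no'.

|px - cx| = |-2 - 1| = 3
|py - cy| = |10 - 5| = 5
|pz - cz| = |-8 - (-6)| = 2
distance = (3+5+2)/2 = 10/2 = 5
radius = 5; distance == radius -> yes

Answer: yes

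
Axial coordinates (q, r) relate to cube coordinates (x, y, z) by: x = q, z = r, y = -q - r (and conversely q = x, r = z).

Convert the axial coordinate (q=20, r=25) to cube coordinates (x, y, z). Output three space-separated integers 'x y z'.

x = q = 20
z = r = 25
y = -x - z = -(20) - (25) = -45

Answer: 20 -45 25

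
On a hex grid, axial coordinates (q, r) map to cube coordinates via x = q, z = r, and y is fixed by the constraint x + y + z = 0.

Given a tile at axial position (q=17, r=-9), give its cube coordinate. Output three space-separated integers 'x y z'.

Answer: 17 -8 -9

Derivation:
x = q = 17
z = r = -9
y = -x - z = -(17) - (-9) = -8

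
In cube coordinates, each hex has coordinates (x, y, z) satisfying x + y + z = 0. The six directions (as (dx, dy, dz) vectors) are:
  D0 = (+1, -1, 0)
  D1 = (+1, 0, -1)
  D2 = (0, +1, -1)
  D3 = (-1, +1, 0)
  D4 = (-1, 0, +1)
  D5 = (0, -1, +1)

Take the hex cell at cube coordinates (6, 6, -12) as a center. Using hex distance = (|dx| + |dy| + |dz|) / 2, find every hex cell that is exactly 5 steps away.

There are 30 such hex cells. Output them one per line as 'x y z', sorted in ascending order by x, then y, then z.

Walk ring at distance 5 from (6, 6, -12):
Start at center + D4*5 = (1, 6, -7)
  hex 0: (1, 6, -7)
  hex 1: (2, 5, -7)
  hex 2: (3, 4, -7)
  hex 3: (4, 3, -7)
  hex 4: (5, 2, -7)
  hex 5: (6, 1, -7)
  hex 6: (7, 1, -8)
  hex 7: (8, 1, -9)
  hex 8: (9, 1, -10)
  hex 9: (10, 1, -11)
  hex 10: (11, 1, -12)
  hex 11: (11, 2, -13)
  hex 12: (11, 3, -14)
  hex 13: (11, 4, -15)
  hex 14: (11, 5, -16)
  hex 15: (11, 6, -17)
  hex 16: (10, 7, -17)
  hex 17: (9, 8, -17)
  hex 18: (8, 9, -17)
  hex 19: (7, 10, -17)
  hex 20: (6, 11, -17)
  hex 21: (5, 11, -16)
  hex 22: (4, 11, -15)
  hex 23: (3, 11, -14)
  hex 24: (2, 11, -13)
  hex 25: (1, 11, -12)
  hex 26: (1, 10, -11)
  hex 27: (1, 9, -10)
  hex 28: (1, 8, -9)
  hex 29: (1, 7, -8)
Sorted: 30 hexes.

Answer: 1 6 -7
1 7 -8
1 8 -9
1 9 -10
1 10 -11
1 11 -12
2 5 -7
2 11 -13
3 4 -7
3 11 -14
4 3 -7
4 11 -15
5 2 -7
5 11 -16
6 1 -7
6 11 -17
7 1 -8
7 10 -17
8 1 -9
8 9 -17
9 1 -10
9 8 -17
10 1 -11
10 7 -17
11 1 -12
11 2 -13
11 3 -14
11 4 -15
11 5 -16
11 6 -17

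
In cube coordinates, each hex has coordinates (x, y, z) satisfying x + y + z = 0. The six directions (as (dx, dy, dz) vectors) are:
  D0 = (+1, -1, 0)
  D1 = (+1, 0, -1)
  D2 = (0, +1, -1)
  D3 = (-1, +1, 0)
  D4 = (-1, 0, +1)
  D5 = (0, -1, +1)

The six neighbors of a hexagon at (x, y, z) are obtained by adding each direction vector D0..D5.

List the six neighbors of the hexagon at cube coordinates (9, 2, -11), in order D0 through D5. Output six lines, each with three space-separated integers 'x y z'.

Answer: 10 1 -11
10 2 -12
9 3 -12
8 3 -11
8 2 -10
9 1 -10

Derivation:
Center: (9, 2, -11). Add each direction:
  D0: (9, 2, -11) + (1, -1, 0) = (10, 1, -11)
  D1: (9, 2, -11) + (1, 0, -1) = (10, 2, -12)
  D2: (9, 2, -11) + (0, 1, -1) = (9, 3, -12)
  D3: (9, 2, -11) + (-1, 1, 0) = (8, 3, -11)
  D4: (9, 2, -11) + (-1, 0, 1) = (8, 2, -10)
  D5: (9, 2, -11) + (0, -1, 1) = (9, 1, -10)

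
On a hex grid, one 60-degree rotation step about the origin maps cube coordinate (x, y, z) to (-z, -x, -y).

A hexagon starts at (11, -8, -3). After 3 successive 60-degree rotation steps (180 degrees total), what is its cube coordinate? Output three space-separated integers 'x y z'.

Start: (11, -8, -3)
Step 1: (11, -8, -3) -> (-(-3), -(11), -(-8)) = (3, -11, 8)
Step 2: (3, -11, 8) -> (-(8), -(3), -(-11)) = (-8, -3, 11)
Step 3: (-8, -3, 11) -> (-(11), -(-8), -(-3)) = (-11, 8, 3)

Answer: -11 8 3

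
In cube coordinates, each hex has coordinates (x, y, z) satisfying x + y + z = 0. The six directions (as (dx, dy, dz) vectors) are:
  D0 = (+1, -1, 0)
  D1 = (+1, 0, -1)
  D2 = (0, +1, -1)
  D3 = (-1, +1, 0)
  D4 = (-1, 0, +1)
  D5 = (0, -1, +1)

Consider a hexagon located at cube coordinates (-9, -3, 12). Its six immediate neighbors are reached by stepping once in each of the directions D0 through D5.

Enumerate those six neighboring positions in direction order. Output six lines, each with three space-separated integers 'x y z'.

Answer: -8 -4 12
-8 -3 11
-9 -2 11
-10 -2 12
-10 -3 13
-9 -4 13

Derivation:
Center: (-9, -3, 12). Add each direction:
  D0: (-9, -3, 12) + (1, -1, 0) = (-8, -4, 12)
  D1: (-9, -3, 12) + (1, 0, -1) = (-8, -3, 11)
  D2: (-9, -3, 12) + (0, 1, -1) = (-9, -2, 11)
  D3: (-9, -3, 12) + (-1, 1, 0) = (-10, -2, 12)
  D4: (-9, -3, 12) + (-1, 0, 1) = (-10, -3, 13)
  D5: (-9, -3, 12) + (0, -1, 1) = (-9, -4, 13)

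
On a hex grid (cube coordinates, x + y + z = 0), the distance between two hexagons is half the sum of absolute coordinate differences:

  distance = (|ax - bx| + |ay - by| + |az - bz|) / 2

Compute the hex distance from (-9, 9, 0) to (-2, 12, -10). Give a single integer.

|ax - bx| = |-9 - (-2)| = 7
|ay - by| = |9 - 12| = 3
|az - bz| = |0 - (-10)| = 10
distance = (7 + 3 + 10) / 2 = 20 / 2 = 10

Answer: 10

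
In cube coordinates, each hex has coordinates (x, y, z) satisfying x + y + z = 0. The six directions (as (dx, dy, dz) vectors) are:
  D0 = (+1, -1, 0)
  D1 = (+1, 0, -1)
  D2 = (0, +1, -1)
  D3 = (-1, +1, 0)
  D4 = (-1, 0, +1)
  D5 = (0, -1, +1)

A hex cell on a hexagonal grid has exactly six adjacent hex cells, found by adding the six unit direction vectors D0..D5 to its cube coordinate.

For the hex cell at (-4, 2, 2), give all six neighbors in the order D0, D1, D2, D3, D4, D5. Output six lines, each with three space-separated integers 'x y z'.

Center: (-4, 2, 2). Add each direction:
  D0: (-4, 2, 2) + (1, -1, 0) = (-3, 1, 2)
  D1: (-4, 2, 2) + (1, 0, -1) = (-3, 2, 1)
  D2: (-4, 2, 2) + (0, 1, -1) = (-4, 3, 1)
  D3: (-4, 2, 2) + (-1, 1, 0) = (-5, 3, 2)
  D4: (-4, 2, 2) + (-1, 0, 1) = (-5, 2, 3)
  D5: (-4, 2, 2) + (0, -1, 1) = (-4, 1, 3)

Answer: -3 1 2
-3 2 1
-4 3 1
-5 3 2
-5 2 3
-4 1 3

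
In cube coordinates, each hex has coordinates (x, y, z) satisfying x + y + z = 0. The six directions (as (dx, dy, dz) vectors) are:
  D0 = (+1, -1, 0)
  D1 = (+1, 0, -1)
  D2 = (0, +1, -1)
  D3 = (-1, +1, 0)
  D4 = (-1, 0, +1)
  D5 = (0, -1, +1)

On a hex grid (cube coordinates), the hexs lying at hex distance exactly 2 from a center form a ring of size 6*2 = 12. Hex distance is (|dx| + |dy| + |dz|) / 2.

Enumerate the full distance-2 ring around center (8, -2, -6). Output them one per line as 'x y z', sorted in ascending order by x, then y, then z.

Walk ring at distance 2 from (8, -2, -6):
Start at center + D4*2 = (6, -2, -4)
  hex 0: (6, -2, -4)
  hex 1: (7, -3, -4)
  hex 2: (8, -4, -4)
  hex 3: (9, -4, -5)
  hex 4: (10, -4, -6)
  hex 5: (10, -3, -7)
  hex 6: (10, -2, -8)
  hex 7: (9, -1, -8)
  hex 8: (8, 0, -8)
  hex 9: (7, 0, -7)
  hex 10: (6, 0, -6)
  hex 11: (6, -1, -5)
Sorted: 12 hexes.

Answer: 6 -2 -4
6 -1 -5
6 0 -6
7 -3 -4
7 0 -7
8 -4 -4
8 0 -8
9 -4 -5
9 -1 -8
10 -4 -6
10 -3 -7
10 -2 -8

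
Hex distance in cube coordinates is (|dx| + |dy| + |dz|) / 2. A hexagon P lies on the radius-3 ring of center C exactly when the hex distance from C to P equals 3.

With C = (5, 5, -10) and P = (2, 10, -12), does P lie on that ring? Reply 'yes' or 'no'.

Answer: no

Derivation:
|px - cx| = |2 - 5| = 3
|py - cy| = |10 - 5| = 5
|pz - cz| = |-12 - (-10)| = 2
distance = (3+5+2)/2 = 10/2 = 5
radius = 3; distance != radius -> no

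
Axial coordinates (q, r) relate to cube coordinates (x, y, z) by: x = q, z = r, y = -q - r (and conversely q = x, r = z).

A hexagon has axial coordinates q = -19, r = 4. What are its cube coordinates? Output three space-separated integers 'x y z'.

Answer: -19 15 4

Derivation:
x = q = -19
z = r = 4
y = -x - z = -(-19) - (4) = 15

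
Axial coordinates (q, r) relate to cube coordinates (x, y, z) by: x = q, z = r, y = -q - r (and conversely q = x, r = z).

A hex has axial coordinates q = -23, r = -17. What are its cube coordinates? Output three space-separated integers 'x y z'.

Answer: -23 40 -17

Derivation:
x = q = -23
z = r = -17
y = -x - z = -(-23) - (-17) = 40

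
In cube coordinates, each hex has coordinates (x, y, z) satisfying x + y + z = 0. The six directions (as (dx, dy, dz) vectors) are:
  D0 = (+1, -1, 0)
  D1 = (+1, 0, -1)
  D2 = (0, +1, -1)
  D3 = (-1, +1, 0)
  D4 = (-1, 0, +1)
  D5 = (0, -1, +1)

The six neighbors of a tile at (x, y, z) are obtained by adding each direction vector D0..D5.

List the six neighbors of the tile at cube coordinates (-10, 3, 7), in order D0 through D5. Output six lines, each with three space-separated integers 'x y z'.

Center: (-10, 3, 7). Add each direction:
  D0: (-10, 3, 7) + (1, -1, 0) = (-9, 2, 7)
  D1: (-10, 3, 7) + (1, 0, -1) = (-9, 3, 6)
  D2: (-10, 3, 7) + (0, 1, -1) = (-10, 4, 6)
  D3: (-10, 3, 7) + (-1, 1, 0) = (-11, 4, 7)
  D4: (-10, 3, 7) + (-1, 0, 1) = (-11, 3, 8)
  D5: (-10, 3, 7) + (0, -1, 1) = (-10, 2, 8)

Answer: -9 2 7
-9 3 6
-10 4 6
-11 4 7
-11 3 8
-10 2 8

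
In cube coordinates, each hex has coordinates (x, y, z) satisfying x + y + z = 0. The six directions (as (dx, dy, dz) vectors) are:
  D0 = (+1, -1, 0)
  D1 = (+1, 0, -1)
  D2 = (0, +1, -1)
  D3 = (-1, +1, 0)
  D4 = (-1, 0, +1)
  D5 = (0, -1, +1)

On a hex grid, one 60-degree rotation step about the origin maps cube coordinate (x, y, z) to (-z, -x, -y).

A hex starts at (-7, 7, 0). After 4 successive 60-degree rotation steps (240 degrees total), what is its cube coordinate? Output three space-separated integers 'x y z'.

Start: (-7, 7, 0)
Step 1: (-7, 7, 0) -> (-(0), -(-7), -(7)) = (0, 7, -7)
Step 2: (0, 7, -7) -> (-(-7), -(0), -(7)) = (7, 0, -7)
Step 3: (7, 0, -7) -> (-(-7), -(7), -(0)) = (7, -7, 0)
Step 4: (7, -7, 0) -> (-(0), -(7), -(-7)) = (0, -7, 7)

Answer: 0 -7 7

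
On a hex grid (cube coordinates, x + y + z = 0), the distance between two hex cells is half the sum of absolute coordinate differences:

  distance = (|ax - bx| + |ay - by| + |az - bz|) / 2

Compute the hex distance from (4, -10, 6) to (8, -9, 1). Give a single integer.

|ax - bx| = |4 - 8| = 4
|ay - by| = |-10 - (-9)| = 1
|az - bz| = |6 - 1| = 5
distance = (4 + 1 + 5) / 2 = 10 / 2 = 5

Answer: 5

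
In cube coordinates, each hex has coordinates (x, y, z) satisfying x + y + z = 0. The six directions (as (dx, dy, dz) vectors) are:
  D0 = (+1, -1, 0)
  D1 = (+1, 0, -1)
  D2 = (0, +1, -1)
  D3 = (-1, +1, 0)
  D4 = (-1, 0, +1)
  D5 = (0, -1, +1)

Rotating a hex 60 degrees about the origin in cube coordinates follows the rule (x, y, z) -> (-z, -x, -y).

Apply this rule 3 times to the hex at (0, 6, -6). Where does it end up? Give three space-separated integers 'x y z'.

Answer: 0 -6 6

Derivation:
Start: (0, 6, -6)
Step 1: (0, 6, -6) -> (-(-6), -(0), -(6)) = (6, 0, -6)
Step 2: (6, 0, -6) -> (-(-6), -(6), -(0)) = (6, -6, 0)
Step 3: (6, -6, 0) -> (-(0), -(6), -(-6)) = (0, -6, 6)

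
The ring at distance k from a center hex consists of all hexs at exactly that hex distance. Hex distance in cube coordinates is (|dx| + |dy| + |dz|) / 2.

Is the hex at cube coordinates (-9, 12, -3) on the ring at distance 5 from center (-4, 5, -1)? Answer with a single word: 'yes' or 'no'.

Answer: no

Derivation:
|px - cx| = |-9 - (-4)| = 5
|py - cy| = |12 - 5| = 7
|pz - cz| = |-3 - (-1)| = 2
distance = (5+7+2)/2 = 14/2 = 7
radius = 5; distance != radius -> no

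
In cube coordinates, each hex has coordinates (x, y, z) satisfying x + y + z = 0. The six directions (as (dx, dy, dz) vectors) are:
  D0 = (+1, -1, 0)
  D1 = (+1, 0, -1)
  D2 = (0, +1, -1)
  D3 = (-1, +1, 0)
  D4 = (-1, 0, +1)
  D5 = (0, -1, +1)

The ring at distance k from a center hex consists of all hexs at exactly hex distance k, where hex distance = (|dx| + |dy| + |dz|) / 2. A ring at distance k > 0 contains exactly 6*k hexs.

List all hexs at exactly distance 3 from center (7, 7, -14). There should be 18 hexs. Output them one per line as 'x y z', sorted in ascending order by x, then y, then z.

Answer: 4 7 -11
4 8 -12
4 9 -13
4 10 -14
5 6 -11
5 10 -15
6 5 -11
6 10 -16
7 4 -11
7 10 -17
8 4 -12
8 9 -17
9 4 -13
9 8 -17
10 4 -14
10 5 -15
10 6 -16
10 7 -17

Derivation:
Walk ring at distance 3 from (7, 7, -14):
Start at center + D4*3 = (4, 7, -11)
  hex 0: (4, 7, -11)
  hex 1: (5, 6, -11)
  hex 2: (6, 5, -11)
  hex 3: (7, 4, -11)
  hex 4: (8, 4, -12)
  hex 5: (9, 4, -13)
  hex 6: (10, 4, -14)
  hex 7: (10, 5, -15)
  hex 8: (10, 6, -16)
  hex 9: (10, 7, -17)
  hex 10: (9, 8, -17)
  hex 11: (8, 9, -17)
  hex 12: (7, 10, -17)
  hex 13: (6, 10, -16)
  hex 14: (5, 10, -15)
  hex 15: (4, 10, -14)
  hex 16: (4, 9, -13)
  hex 17: (4, 8, -12)
Sorted: 18 hexes.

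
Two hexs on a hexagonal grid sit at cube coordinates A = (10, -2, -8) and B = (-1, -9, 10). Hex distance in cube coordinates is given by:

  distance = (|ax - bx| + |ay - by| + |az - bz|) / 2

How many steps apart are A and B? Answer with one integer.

|ax - bx| = |10 - (-1)| = 11
|ay - by| = |-2 - (-9)| = 7
|az - bz| = |-8 - 10| = 18
distance = (11 + 7 + 18) / 2 = 36 / 2 = 18

Answer: 18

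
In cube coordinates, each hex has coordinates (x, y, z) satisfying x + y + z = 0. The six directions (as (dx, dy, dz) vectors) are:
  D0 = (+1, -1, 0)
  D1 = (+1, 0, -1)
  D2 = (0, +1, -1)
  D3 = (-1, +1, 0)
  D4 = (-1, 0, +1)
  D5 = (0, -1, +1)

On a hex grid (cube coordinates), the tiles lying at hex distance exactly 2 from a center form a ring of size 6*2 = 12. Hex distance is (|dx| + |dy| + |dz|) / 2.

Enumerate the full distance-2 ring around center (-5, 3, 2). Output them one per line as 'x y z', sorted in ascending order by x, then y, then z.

Walk ring at distance 2 from (-5, 3, 2):
Start at center + D4*2 = (-7, 3, 4)
  hex 0: (-7, 3, 4)
  hex 1: (-6, 2, 4)
  hex 2: (-5, 1, 4)
  hex 3: (-4, 1, 3)
  hex 4: (-3, 1, 2)
  hex 5: (-3, 2, 1)
  hex 6: (-3, 3, 0)
  hex 7: (-4, 4, 0)
  hex 8: (-5, 5, 0)
  hex 9: (-6, 5, 1)
  hex 10: (-7, 5, 2)
  hex 11: (-7, 4, 3)
Sorted: 12 hexes.

Answer: -7 3 4
-7 4 3
-7 5 2
-6 2 4
-6 5 1
-5 1 4
-5 5 0
-4 1 3
-4 4 0
-3 1 2
-3 2 1
-3 3 0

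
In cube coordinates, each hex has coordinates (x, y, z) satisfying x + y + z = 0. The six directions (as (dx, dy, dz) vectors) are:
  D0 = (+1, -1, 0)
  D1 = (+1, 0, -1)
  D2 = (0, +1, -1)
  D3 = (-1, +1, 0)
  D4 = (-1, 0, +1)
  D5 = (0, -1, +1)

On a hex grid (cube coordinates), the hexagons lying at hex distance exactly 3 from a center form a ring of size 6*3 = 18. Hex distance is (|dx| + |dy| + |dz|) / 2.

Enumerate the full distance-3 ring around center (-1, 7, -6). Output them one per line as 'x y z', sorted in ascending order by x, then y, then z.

Answer: -4 7 -3
-4 8 -4
-4 9 -5
-4 10 -6
-3 6 -3
-3 10 -7
-2 5 -3
-2 10 -8
-1 4 -3
-1 10 -9
0 4 -4
0 9 -9
1 4 -5
1 8 -9
2 4 -6
2 5 -7
2 6 -8
2 7 -9

Derivation:
Walk ring at distance 3 from (-1, 7, -6):
Start at center + D4*3 = (-4, 7, -3)
  hex 0: (-4, 7, -3)
  hex 1: (-3, 6, -3)
  hex 2: (-2, 5, -3)
  hex 3: (-1, 4, -3)
  hex 4: (0, 4, -4)
  hex 5: (1, 4, -5)
  hex 6: (2, 4, -6)
  hex 7: (2, 5, -7)
  hex 8: (2, 6, -8)
  hex 9: (2, 7, -9)
  hex 10: (1, 8, -9)
  hex 11: (0, 9, -9)
  hex 12: (-1, 10, -9)
  hex 13: (-2, 10, -8)
  hex 14: (-3, 10, -7)
  hex 15: (-4, 10, -6)
  hex 16: (-4, 9, -5)
  hex 17: (-4, 8, -4)
Sorted: 18 hexes.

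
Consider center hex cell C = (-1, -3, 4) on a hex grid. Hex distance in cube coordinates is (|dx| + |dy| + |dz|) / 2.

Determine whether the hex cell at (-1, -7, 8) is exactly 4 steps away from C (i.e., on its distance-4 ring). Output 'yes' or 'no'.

Answer: yes

Derivation:
|px - cx| = |-1 - (-1)| = 0
|py - cy| = |-7 - (-3)| = 4
|pz - cz| = |8 - 4| = 4
distance = (0+4+4)/2 = 8/2 = 4
radius = 4; distance == radius -> yes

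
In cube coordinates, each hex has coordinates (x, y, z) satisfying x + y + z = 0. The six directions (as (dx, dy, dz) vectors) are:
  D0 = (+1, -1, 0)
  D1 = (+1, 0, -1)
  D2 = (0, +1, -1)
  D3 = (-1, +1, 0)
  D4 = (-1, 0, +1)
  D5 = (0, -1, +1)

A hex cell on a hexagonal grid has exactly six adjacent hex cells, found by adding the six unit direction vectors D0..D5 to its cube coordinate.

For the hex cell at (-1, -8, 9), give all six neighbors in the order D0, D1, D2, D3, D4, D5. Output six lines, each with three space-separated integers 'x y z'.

Center: (-1, -8, 9). Add each direction:
  D0: (-1, -8, 9) + (1, -1, 0) = (0, -9, 9)
  D1: (-1, -8, 9) + (1, 0, -1) = (0, -8, 8)
  D2: (-1, -8, 9) + (0, 1, -1) = (-1, -7, 8)
  D3: (-1, -8, 9) + (-1, 1, 0) = (-2, -7, 9)
  D4: (-1, -8, 9) + (-1, 0, 1) = (-2, -8, 10)
  D5: (-1, -8, 9) + (0, -1, 1) = (-1, -9, 10)

Answer: 0 -9 9
0 -8 8
-1 -7 8
-2 -7 9
-2 -8 10
-1 -9 10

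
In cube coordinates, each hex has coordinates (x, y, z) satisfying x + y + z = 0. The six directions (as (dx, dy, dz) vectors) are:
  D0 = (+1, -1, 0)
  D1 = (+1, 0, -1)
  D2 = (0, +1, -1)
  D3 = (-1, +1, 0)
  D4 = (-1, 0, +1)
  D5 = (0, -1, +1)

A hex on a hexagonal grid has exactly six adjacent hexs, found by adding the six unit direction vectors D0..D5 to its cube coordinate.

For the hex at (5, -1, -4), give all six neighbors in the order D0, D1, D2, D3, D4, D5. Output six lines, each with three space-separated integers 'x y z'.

Answer: 6 -2 -4
6 -1 -5
5 0 -5
4 0 -4
4 -1 -3
5 -2 -3

Derivation:
Center: (5, -1, -4). Add each direction:
  D0: (5, -1, -4) + (1, -1, 0) = (6, -2, -4)
  D1: (5, -1, -4) + (1, 0, -1) = (6, -1, -5)
  D2: (5, -1, -4) + (0, 1, -1) = (5, 0, -5)
  D3: (5, -1, -4) + (-1, 1, 0) = (4, 0, -4)
  D4: (5, -1, -4) + (-1, 0, 1) = (4, -1, -3)
  D5: (5, -1, -4) + (0, -1, 1) = (5, -2, -3)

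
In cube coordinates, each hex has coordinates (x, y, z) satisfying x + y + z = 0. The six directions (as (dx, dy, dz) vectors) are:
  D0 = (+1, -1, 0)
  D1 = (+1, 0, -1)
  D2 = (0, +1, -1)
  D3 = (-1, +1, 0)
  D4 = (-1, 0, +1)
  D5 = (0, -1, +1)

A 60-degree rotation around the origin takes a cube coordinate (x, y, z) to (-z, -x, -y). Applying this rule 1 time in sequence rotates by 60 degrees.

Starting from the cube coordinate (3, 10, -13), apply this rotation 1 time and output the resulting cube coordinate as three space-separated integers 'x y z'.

Start: (3, 10, -13)
Step 1: (3, 10, -13) -> (-(-13), -(3), -(10)) = (13, -3, -10)

Answer: 13 -3 -10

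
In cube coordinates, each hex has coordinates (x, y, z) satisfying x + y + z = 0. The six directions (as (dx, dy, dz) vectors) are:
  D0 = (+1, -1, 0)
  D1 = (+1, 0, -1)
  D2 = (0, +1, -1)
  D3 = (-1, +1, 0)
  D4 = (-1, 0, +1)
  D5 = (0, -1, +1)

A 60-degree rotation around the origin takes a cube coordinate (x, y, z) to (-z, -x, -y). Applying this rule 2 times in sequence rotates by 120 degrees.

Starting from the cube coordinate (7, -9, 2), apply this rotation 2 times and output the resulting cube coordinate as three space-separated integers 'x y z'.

Answer: -9 2 7

Derivation:
Start: (7, -9, 2)
Step 1: (7, -9, 2) -> (-(2), -(7), -(-9)) = (-2, -7, 9)
Step 2: (-2, -7, 9) -> (-(9), -(-2), -(-7)) = (-9, 2, 7)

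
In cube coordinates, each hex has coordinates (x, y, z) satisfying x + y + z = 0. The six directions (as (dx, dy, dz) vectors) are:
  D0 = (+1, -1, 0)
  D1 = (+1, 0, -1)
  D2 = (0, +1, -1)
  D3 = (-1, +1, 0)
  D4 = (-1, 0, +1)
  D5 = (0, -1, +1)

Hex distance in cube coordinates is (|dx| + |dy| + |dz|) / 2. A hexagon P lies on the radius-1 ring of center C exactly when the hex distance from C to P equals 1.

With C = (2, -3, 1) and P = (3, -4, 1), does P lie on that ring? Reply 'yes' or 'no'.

|px - cx| = |3 - 2| = 1
|py - cy| = |-4 - (-3)| = 1
|pz - cz| = |1 - 1| = 0
distance = (1+1+0)/2 = 2/2 = 1
radius = 1; distance == radius -> yes

Answer: yes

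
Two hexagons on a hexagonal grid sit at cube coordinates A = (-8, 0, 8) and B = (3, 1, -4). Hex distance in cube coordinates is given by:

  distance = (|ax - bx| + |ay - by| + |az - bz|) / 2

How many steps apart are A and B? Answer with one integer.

Answer: 12

Derivation:
|ax - bx| = |-8 - 3| = 11
|ay - by| = |0 - 1| = 1
|az - bz| = |8 - (-4)| = 12
distance = (11 + 1 + 12) / 2 = 24 / 2 = 12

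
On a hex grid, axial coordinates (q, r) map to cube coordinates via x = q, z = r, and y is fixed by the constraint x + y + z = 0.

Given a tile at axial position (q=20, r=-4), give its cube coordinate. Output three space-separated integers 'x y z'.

Answer: 20 -16 -4

Derivation:
x = q = 20
z = r = -4
y = -x - z = -(20) - (-4) = -16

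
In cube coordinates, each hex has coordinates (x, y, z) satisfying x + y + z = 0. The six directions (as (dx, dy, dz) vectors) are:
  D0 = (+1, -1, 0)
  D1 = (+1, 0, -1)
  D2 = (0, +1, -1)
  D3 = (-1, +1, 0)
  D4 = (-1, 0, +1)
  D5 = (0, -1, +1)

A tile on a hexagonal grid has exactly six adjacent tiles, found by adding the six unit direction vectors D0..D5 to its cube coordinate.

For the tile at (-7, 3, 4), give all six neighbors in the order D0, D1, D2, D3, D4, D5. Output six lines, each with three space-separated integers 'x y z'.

Answer: -6 2 4
-6 3 3
-7 4 3
-8 4 4
-8 3 5
-7 2 5

Derivation:
Center: (-7, 3, 4). Add each direction:
  D0: (-7, 3, 4) + (1, -1, 0) = (-6, 2, 4)
  D1: (-7, 3, 4) + (1, 0, -1) = (-6, 3, 3)
  D2: (-7, 3, 4) + (0, 1, -1) = (-7, 4, 3)
  D3: (-7, 3, 4) + (-1, 1, 0) = (-8, 4, 4)
  D4: (-7, 3, 4) + (-1, 0, 1) = (-8, 3, 5)
  D5: (-7, 3, 4) + (0, -1, 1) = (-7, 2, 5)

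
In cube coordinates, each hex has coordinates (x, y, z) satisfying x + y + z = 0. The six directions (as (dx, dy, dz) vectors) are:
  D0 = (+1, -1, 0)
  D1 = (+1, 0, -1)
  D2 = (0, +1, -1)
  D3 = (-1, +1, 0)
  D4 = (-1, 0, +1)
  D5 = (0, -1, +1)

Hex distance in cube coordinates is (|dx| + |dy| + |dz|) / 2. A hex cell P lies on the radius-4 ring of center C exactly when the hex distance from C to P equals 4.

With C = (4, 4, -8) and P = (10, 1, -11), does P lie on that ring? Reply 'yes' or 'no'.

Answer: no

Derivation:
|px - cx| = |10 - 4| = 6
|py - cy| = |1 - 4| = 3
|pz - cz| = |-11 - (-8)| = 3
distance = (6+3+3)/2 = 12/2 = 6
radius = 4; distance != radius -> no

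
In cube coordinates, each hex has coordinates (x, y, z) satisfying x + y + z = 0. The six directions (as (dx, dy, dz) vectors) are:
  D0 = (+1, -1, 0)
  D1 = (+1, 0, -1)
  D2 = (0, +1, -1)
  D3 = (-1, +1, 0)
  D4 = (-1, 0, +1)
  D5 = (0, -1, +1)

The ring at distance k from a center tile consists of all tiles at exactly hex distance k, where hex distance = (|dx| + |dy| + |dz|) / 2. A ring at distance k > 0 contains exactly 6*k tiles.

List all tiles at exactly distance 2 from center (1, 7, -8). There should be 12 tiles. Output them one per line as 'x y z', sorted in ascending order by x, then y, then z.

Answer: -1 7 -6
-1 8 -7
-1 9 -8
0 6 -6
0 9 -9
1 5 -6
1 9 -10
2 5 -7
2 8 -10
3 5 -8
3 6 -9
3 7 -10

Derivation:
Walk ring at distance 2 from (1, 7, -8):
Start at center + D4*2 = (-1, 7, -6)
  hex 0: (-1, 7, -6)
  hex 1: (0, 6, -6)
  hex 2: (1, 5, -6)
  hex 3: (2, 5, -7)
  hex 4: (3, 5, -8)
  hex 5: (3, 6, -9)
  hex 6: (3, 7, -10)
  hex 7: (2, 8, -10)
  hex 8: (1, 9, -10)
  hex 9: (0, 9, -9)
  hex 10: (-1, 9, -8)
  hex 11: (-1, 8, -7)
Sorted: 12 hexes.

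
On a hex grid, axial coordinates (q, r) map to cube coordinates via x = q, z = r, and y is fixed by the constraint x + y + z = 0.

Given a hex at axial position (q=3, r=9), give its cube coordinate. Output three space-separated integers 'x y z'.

Answer: 3 -12 9

Derivation:
x = q = 3
z = r = 9
y = -x - z = -(3) - (9) = -12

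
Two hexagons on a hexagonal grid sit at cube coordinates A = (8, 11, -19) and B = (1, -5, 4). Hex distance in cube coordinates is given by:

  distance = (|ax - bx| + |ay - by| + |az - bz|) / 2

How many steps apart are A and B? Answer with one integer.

|ax - bx| = |8 - 1| = 7
|ay - by| = |11 - (-5)| = 16
|az - bz| = |-19 - 4| = 23
distance = (7 + 16 + 23) / 2 = 46 / 2 = 23

Answer: 23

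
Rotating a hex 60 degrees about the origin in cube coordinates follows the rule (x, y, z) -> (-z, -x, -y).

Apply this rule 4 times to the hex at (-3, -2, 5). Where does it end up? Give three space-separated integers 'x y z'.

Answer: 5 -3 -2

Derivation:
Start: (-3, -2, 5)
Step 1: (-3, -2, 5) -> (-(5), -(-3), -(-2)) = (-5, 3, 2)
Step 2: (-5, 3, 2) -> (-(2), -(-5), -(3)) = (-2, 5, -3)
Step 3: (-2, 5, -3) -> (-(-3), -(-2), -(5)) = (3, 2, -5)
Step 4: (3, 2, -5) -> (-(-5), -(3), -(2)) = (5, -3, -2)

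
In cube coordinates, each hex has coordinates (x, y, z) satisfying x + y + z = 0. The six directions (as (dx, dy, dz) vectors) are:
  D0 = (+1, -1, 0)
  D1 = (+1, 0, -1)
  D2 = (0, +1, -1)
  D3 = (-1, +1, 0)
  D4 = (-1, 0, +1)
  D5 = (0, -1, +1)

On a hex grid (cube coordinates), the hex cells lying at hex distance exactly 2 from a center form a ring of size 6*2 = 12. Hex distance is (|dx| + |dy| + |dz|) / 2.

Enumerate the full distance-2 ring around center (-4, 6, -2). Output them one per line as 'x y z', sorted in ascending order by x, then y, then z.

Walk ring at distance 2 from (-4, 6, -2):
Start at center + D4*2 = (-6, 6, 0)
  hex 0: (-6, 6, 0)
  hex 1: (-5, 5, 0)
  hex 2: (-4, 4, 0)
  hex 3: (-3, 4, -1)
  hex 4: (-2, 4, -2)
  hex 5: (-2, 5, -3)
  hex 6: (-2, 6, -4)
  hex 7: (-3, 7, -4)
  hex 8: (-4, 8, -4)
  hex 9: (-5, 8, -3)
  hex 10: (-6, 8, -2)
  hex 11: (-6, 7, -1)
Sorted: 12 hexes.

Answer: -6 6 0
-6 7 -1
-6 8 -2
-5 5 0
-5 8 -3
-4 4 0
-4 8 -4
-3 4 -1
-3 7 -4
-2 4 -2
-2 5 -3
-2 6 -4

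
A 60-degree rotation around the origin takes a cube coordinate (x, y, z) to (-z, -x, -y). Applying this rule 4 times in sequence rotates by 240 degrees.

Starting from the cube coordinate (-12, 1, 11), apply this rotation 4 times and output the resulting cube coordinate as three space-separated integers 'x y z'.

Start: (-12, 1, 11)
Step 1: (-12, 1, 11) -> (-(11), -(-12), -(1)) = (-11, 12, -1)
Step 2: (-11, 12, -1) -> (-(-1), -(-11), -(12)) = (1, 11, -12)
Step 3: (1, 11, -12) -> (-(-12), -(1), -(11)) = (12, -1, -11)
Step 4: (12, -1, -11) -> (-(-11), -(12), -(-1)) = (11, -12, 1)

Answer: 11 -12 1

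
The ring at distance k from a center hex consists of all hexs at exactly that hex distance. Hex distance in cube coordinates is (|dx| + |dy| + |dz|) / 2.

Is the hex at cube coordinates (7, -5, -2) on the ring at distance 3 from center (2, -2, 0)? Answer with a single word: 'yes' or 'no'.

|px - cx| = |7 - 2| = 5
|py - cy| = |-5 - (-2)| = 3
|pz - cz| = |-2 - 0| = 2
distance = (5+3+2)/2 = 10/2 = 5
radius = 3; distance != radius -> no

Answer: no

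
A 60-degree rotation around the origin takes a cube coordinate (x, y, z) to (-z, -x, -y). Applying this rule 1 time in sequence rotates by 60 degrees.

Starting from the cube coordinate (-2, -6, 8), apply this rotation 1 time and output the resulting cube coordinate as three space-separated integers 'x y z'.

Start: (-2, -6, 8)
Step 1: (-2, -6, 8) -> (-(8), -(-2), -(-6)) = (-8, 2, 6)

Answer: -8 2 6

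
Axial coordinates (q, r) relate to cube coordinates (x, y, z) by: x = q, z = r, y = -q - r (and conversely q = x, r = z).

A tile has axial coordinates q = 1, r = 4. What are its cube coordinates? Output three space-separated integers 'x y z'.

Answer: 1 -5 4

Derivation:
x = q = 1
z = r = 4
y = -x - z = -(1) - (4) = -5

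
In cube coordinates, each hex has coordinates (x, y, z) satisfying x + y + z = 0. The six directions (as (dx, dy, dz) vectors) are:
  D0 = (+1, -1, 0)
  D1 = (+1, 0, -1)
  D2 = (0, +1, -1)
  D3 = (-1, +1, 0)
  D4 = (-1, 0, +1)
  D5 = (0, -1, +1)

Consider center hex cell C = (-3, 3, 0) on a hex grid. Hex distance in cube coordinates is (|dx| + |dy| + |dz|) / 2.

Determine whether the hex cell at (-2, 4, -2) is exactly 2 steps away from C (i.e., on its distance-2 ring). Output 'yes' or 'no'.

|px - cx| = |-2 - (-3)| = 1
|py - cy| = |4 - 3| = 1
|pz - cz| = |-2 - 0| = 2
distance = (1+1+2)/2 = 4/2 = 2
radius = 2; distance == radius -> yes

Answer: yes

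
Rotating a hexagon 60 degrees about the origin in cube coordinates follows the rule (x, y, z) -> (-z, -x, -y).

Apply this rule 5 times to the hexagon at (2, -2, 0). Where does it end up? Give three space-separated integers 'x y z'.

Start: (2, -2, 0)
Step 1: (2, -2, 0) -> (-(0), -(2), -(-2)) = (0, -2, 2)
Step 2: (0, -2, 2) -> (-(2), -(0), -(-2)) = (-2, 0, 2)
Step 3: (-2, 0, 2) -> (-(2), -(-2), -(0)) = (-2, 2, 0)
Step 4: (-2, 2, 0) -> (-(0), -(-2), -(2)) = (0, 2, -2)
Step 5: (0, 2, -2) -> (-(-2), -(0), -(2)) = (2, 0, -2)

Answer: 2 0 -2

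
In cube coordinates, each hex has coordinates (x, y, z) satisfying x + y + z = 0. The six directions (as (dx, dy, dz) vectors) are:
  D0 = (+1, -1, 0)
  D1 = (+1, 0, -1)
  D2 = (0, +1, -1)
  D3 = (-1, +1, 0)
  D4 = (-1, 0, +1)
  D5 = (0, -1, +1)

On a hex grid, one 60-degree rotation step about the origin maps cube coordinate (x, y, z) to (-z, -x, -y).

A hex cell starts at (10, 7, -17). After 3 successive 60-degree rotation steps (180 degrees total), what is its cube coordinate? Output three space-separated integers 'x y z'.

Start: (10, 7, -17)
Step 1: (10, 7, -17) -> (-(-17), -(10), -(7)) = (17, -10, -7)
Step 2: (17, -10, -7) -> (-(-7), -(17), -(-10)) = (7, -17, 10)
Step 3: (7, -17, 10) -> (-(10), -(7), -(-17)) = (-10, -7, 17)

Answer: -10 -7 17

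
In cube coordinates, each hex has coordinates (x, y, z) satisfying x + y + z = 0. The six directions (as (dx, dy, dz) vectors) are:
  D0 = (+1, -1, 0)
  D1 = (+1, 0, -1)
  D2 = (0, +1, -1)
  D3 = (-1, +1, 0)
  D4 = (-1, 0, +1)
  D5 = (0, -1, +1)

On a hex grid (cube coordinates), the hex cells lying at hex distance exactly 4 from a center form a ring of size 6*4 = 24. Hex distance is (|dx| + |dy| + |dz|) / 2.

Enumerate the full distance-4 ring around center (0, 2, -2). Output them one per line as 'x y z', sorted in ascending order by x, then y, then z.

Answer: -4 2 2
-4 3 1
-4 4 0
-4 5 -1
-4 6 -2
-3 1 2
-3 6 -3
-2 0 2
-2 6 -4
-1 -1 2
-1 6 -5
0 -2 2
0 6 -6
1 -2 1
1 5 -6
2 -2 0
2 4 -6
3 -2 -1
3 3 -6
4 -2 -2
4 -1 -3
4 0 -4
4 1 -5
4 2 -6

Derivation:
Walk ring at distance 4 from (0, 2, -2):
Start at center + D4*4 = (-4, 2, 2)
  hex 0: (-4, 2, 2)
  hex 1: (-3, 1, 2)
  hex 2: (-2, 0, 2)
  hex 3: (-1, -1, 2)
  hex 4: (0, -2, 2)
  hex 5: (1, -2, 1)
  hex 6: (2, -2, 0)
  hex 7: (3, -2, -1)
  hex 8: (4, -2, -2)
  hex 9: (4, -1, -3)
  hex 10: (4, 0, -4)
  hex 11: (4, 1, -5)
  hex 12: (4, 2, -6)
  hex 13: (3, 3, -6)
  hex 14: (2, 4, -6)
  hex 15: (1, 5, -6)
  hex 16: (0, 6, -6)
  hex 17: (-1, 6, -5)
  hex 18: (-2, 6, -4)
  hex 19: (-3, 6, -3)
  hex 20: (-4, 6, -2)
  hex 21: (-4, 5, -1)
  hex 22: (-4, 4, 0)
  hex 23: (-4, 3, 1)
Sorted: 24 hexes.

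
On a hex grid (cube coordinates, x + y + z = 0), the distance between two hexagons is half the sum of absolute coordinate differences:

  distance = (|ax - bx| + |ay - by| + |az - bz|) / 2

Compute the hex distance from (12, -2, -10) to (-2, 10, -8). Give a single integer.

|ax - bx| = |12 - (-2)| = 14
|ay - by| = |-2 - 10| = 12
|az - bz| = |-10 - (-8)| = 2
distance = (14 + 12 + 2) / 2 = 28 / 2 = 14

Answer: 14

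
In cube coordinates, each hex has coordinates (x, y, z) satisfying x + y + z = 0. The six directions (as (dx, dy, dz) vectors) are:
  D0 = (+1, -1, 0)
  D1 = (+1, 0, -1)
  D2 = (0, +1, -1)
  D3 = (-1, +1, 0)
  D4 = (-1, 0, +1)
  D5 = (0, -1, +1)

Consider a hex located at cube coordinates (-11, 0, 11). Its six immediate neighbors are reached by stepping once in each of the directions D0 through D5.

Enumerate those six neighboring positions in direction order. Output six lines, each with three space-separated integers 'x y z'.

Answer: -10 -1 11
-10 0 10
-11 1 10
-12 1 11
-12 0 12
-11 -1 12

Derivation:
Center: (-11, 0, 11). Add each direction:
  D0: (-11, 0, 11) + (1, -1, 0) = (-10, -1, 11)
  D1: (-11, 0, 11) + (1, 0, -1) = (-10, 0, 10)
  D2: (-11, 0, 11) + (0, 1, -1) = (-11, 1, 10)
  D3: (-11, 0, 11) + (-1, 1, 0) = (-12, 1, 11)
  D4: (-11, 0, 11) + (-1, 0, 1) = (-12, 0, 12)
  D5: (-11, 0, 11) + (0, -1, 1) = (-11, -1, 12)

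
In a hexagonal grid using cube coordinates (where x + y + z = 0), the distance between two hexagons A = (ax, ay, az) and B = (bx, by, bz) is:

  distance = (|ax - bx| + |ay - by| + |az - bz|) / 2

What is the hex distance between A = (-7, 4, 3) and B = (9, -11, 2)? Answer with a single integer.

Answer: 16

Derivation:
|ax - bx| = |-7 - 9| = 16
|ay - by| = |4 - (-11)| = 15
|az - bz| = |3 - 2| = 1
distance = (16 + 15 + 1) / 2 = 32 / 2 = 16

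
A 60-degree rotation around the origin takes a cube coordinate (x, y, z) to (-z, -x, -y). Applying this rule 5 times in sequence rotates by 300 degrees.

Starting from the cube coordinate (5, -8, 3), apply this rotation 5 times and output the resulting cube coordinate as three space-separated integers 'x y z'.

Answer: 8 -3 -5

Derivation:
Start: (5, -8, 3)
Step 1: (5, -8, 3) -> (-(3), -(5), -(-8)) = (-3, -5, 8)
Step 2: (-3, -5, 8) -> (-(8), -(-3), -(-5)) = (-8, 3, 5)
Step 3: (-8, 3, 5) -> (-(5), -(-8), -(3)) = (-5, 8, -3)
Step 4: (-5, 8, -3) -> (-(-3), -(-5), -(8)) = (3, 5, -8)
Step 5: (3, 5, -8) -> (-(-8), -(3), -(5)) = (8, -3, -5)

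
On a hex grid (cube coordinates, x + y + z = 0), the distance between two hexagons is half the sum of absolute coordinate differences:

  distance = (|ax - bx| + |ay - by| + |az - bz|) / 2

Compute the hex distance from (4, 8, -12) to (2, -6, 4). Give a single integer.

|ax - bx| = |4 - 2| = 2
|ay - by| = |8 - (-6)| = 14
|az - bz| = |-12 - 4| = 16
distance = (2 + 14 + 16) / 2 = 32 / 2 = 16

Answer: 16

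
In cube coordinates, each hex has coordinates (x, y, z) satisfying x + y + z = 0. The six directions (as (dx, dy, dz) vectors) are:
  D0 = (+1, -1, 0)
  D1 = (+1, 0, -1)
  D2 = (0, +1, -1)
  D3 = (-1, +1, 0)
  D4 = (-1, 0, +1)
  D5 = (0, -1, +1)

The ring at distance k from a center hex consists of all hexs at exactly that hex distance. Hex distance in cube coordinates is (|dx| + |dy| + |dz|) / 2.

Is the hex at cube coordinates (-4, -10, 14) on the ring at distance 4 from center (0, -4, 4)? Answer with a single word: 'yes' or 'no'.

Answer: no

Derivation:
|px - cx| = |-4 - 0| = 4
|py - cy| = |-10 - (-4)| = 6
|pz - cz| = |14 - 4| = 10
distance = (4+6+10)/2 = 20/2 = 10
radius = 4; distance != radius -> no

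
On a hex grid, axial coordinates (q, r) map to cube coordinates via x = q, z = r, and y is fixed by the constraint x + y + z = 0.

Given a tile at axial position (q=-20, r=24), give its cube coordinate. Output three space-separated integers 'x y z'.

Answer: -20 -4 24

Derivation:
x = q = -20
z = r = 24
y = -x - z = -(-20) - (24) = -4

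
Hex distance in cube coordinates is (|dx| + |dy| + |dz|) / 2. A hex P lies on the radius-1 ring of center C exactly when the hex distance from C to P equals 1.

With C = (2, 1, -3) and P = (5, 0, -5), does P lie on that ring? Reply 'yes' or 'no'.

|px - cx| = |5 - 2| = 3
|py - cy| = |0 - 1| = 1
|pz - cz| = |-5 - (-3)| = 2
distance = (3+1+2)/2 = 6/2 = 3
radius = 1; distance != radius -> no

Answer: no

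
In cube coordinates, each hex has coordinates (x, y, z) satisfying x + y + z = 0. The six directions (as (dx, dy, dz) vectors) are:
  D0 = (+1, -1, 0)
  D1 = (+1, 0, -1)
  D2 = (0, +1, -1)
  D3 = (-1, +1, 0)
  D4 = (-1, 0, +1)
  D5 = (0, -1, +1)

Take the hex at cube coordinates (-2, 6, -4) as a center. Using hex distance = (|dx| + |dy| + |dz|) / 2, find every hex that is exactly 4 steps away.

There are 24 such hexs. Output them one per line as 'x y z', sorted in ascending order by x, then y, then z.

Walk ring at distance 4 from (-2, 6, -4):
Start at center + D4*4 = (-6, 6, 0)
  hex 0: (-6, 6, 0)
  hex 1: (-5, 5, 0)
  hex 2: (-4, 4, 0)
  hex 3: (-3, 3, 0)
  hex 4: (-2, 2, 0)
  hex 5: (-1, 2, -1)
  hex 6: (0, 2, -2)
  hex 7: (1, 2, -3)
  hex 8: (2, 2, -4)
  hex 9: (2, 3, -5)
  hex 10: (2, 4, -6)
  hex 11: (2, 5, -7)
  hex 12: (2, 6, -8)
  hex 13: (1, 7, -8)
  hex 14: (0, 8, -8)
  hex 15: (-1, 9, -8)
  hex 16: (-2, 10, -8)
  hex 17: (-3, 10, -7)
  hex 18: (-4, 10, -6)
  hex 19: (-5, 10, -5)
  hex 20: (-6, 10, -4)
  hex 21: (-6, 9, -3)
  hex 22: (-6, 8, -2)
  hex 23: (-6, 7, -1)
Sorted: 24 hexes.

Answer: -6 6 0
-6 7 -1
-6 8 -2
-6 9 -3
-6 10 -4
-5 5 0
-5 10 -5
-4 4 0
-4 10 -6
-3 3 0
-3 10 -7
-2 2 0
-2 10 -8
-1 2 -1
-1 9 -8
0 2 -2
0 8 -8
1 2 -3
1 7 -8
2 2 -4
2 3 -5
2 4 -6
2 5 -7
2 6 -8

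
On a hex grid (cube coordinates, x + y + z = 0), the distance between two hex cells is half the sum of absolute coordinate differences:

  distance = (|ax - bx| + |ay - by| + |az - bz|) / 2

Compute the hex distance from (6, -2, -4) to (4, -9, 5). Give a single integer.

|ax - bx| = |6 - 4| = 2
|ay - by| = |-2 - (-9)| = 7
|az - bz| = |-4 - 5| = 9
distance = (2 + 7 + 9) / 2 = 18 / 2 = 9

Answer: 9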